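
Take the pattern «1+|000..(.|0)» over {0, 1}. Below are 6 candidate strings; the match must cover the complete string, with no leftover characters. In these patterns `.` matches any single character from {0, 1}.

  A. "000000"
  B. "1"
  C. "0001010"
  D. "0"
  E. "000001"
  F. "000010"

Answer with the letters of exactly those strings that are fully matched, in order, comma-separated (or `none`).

A → match
B → match
C → no match
D → no match
E → match
F → match

A, B, E, F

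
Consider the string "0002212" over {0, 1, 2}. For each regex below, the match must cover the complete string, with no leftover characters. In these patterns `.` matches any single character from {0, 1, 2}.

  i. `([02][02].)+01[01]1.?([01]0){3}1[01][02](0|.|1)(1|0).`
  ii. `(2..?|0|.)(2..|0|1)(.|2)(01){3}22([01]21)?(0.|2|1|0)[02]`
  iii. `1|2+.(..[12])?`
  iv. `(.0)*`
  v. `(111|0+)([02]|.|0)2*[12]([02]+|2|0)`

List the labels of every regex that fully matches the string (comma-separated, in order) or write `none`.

i → no match
ii → no match
iii → no match
iv → no match
v → match

v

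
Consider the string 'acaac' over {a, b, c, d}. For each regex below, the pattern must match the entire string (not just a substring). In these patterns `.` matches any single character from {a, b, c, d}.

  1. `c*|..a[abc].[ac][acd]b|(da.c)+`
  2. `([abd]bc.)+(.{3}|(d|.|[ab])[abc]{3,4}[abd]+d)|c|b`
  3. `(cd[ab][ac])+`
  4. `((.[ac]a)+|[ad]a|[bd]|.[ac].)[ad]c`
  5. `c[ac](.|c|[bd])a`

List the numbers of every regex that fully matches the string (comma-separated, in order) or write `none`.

4

1 → no match
2 → no match
3 → no match — must start with 'cd'
4 → match
5 → no match — must start with 'c'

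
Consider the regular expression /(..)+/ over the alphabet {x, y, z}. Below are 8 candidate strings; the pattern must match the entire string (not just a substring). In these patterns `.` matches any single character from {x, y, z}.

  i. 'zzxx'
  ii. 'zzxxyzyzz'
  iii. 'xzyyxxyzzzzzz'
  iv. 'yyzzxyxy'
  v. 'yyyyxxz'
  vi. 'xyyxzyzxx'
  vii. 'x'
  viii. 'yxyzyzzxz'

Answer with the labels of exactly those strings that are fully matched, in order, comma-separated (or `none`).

i, iv

i → match
ii → no match
iii → no match
iv → match
v → no match
vi → no match
vii → no match
viii → no match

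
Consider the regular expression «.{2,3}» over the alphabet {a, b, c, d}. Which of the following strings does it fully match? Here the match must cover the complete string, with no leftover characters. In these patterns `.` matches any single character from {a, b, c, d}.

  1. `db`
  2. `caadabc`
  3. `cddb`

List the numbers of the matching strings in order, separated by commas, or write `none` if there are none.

1

1 → match
2 → no match
3 → no match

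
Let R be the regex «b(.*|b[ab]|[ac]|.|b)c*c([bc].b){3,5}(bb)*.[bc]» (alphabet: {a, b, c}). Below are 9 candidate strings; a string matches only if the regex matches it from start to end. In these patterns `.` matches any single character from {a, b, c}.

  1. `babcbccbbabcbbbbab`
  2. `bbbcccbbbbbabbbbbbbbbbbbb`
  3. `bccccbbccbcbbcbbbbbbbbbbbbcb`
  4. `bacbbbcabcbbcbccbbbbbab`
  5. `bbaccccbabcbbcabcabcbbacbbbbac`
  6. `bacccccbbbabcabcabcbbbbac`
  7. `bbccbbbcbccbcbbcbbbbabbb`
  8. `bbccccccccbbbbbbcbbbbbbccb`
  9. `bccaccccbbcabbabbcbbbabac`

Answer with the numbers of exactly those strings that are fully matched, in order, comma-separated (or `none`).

1 → no match
2 → match
3 → match
4 → no match
5 → no match
6 → match
7 → no match
8 → no match
9 → no match

2, 3, 6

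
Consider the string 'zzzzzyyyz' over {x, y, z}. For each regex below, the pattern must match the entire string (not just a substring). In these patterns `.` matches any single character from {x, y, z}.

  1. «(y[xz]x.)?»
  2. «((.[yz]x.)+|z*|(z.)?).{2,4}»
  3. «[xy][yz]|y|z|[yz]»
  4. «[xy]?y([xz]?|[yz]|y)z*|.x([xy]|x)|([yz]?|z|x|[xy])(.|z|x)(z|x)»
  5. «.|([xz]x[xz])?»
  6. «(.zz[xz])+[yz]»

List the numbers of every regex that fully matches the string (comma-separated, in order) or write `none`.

2

1 → no match
2 → match
3 → no match
4 → no match
5 → no match
6 → no match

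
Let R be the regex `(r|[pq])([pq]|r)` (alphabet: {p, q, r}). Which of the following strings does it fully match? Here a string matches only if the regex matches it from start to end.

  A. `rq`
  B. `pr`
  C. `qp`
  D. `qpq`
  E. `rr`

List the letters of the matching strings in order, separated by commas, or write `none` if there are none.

A, B, C, E

A → match
B → match
C → match
D → no match
E → match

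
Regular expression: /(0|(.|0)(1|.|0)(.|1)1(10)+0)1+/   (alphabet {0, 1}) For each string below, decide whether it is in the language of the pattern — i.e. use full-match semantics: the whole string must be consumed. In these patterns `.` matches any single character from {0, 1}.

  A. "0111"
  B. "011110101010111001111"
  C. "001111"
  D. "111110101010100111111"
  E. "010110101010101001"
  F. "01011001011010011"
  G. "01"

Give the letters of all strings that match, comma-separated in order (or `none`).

A → match
B → no match
C → no match
D → match
E → match
F → no match
G → match

A, D, E, G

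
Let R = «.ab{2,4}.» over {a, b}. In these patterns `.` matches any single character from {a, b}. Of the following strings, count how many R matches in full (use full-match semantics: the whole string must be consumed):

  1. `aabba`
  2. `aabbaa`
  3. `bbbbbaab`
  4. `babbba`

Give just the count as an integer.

2

1. `aabba` → match
2. `aabbaa` → no match
3. `bbbbbaab` → no match
4. `babbba` → match
Total matched: 2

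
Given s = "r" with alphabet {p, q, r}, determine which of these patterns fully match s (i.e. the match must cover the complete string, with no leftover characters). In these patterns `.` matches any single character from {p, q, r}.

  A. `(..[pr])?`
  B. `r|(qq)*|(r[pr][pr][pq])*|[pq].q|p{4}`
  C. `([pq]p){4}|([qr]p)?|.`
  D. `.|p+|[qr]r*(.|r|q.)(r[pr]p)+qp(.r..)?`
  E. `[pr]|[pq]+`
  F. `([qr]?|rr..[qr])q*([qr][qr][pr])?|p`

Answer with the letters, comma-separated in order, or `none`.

B, C, D, E, F

A → no match
B → match
C → match
D → match
E → match
F → match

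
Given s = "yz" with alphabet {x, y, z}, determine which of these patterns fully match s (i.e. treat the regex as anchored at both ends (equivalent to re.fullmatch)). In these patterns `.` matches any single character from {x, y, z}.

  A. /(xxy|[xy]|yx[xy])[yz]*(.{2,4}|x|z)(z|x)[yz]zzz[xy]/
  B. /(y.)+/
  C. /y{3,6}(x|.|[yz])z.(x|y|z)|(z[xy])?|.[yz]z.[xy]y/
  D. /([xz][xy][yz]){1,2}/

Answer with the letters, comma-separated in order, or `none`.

A → no match
B → match
C → no match
D → no match

B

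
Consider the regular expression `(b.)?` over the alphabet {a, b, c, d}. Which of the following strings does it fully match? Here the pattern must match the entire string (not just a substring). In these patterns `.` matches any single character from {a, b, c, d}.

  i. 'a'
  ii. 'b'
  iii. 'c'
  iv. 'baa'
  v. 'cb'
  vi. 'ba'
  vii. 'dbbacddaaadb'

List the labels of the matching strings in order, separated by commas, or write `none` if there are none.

vi

i → no match
ii → no match
iii → no match
iv → no match
v → no match
vi → match
vii → no match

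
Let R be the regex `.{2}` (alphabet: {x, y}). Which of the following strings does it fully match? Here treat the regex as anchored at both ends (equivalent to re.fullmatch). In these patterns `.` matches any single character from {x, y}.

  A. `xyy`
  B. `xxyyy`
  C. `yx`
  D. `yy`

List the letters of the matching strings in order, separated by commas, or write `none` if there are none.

A → no match
B → no match
C → match
D → match

C, D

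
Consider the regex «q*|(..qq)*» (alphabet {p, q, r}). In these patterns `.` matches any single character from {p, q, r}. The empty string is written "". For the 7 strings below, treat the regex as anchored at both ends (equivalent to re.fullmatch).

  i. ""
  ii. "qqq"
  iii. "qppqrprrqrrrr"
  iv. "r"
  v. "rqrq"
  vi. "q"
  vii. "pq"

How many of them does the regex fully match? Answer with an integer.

i → match
ii → match
iii → no match
iv → no match
v → no match
vi → match
vii → no match
Total matched: 3

3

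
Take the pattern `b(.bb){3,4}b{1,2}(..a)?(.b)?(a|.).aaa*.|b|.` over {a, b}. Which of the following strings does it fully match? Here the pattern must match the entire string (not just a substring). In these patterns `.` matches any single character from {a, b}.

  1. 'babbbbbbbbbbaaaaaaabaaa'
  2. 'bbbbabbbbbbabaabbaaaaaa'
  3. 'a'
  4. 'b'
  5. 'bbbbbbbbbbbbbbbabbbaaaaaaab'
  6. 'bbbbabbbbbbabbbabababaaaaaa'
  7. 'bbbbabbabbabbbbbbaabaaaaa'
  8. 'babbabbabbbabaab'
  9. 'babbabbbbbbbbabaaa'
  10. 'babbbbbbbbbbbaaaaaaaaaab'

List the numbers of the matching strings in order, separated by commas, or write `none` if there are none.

1 → no match
2 → match
3 → match
4 → match
5 → match
6 → no match
7 → match
8 → match
9 → match
10 → match

2, 3, 4, 5, 7, 8, 9, 10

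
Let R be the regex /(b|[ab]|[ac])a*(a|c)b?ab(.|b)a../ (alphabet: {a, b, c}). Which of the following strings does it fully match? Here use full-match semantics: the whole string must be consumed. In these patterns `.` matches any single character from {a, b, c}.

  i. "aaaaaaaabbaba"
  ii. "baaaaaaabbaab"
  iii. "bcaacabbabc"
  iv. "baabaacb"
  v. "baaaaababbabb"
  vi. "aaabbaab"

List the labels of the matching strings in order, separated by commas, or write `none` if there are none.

i → match
ii → match
iii → no match
iv → match
v → match
vi → match

i, ii, iv, v, vi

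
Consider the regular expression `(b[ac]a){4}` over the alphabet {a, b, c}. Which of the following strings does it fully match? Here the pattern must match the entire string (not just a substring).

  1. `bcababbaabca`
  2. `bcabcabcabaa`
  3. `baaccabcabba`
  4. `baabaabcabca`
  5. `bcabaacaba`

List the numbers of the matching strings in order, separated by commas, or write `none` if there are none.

2, 4

1. `bcababbaabca` → no match
2. `bcabcabcabaa` → match
3. `baaccabcabba` → no match
4. `baabaabcabca` → match
5. `bcabaacaba` → no match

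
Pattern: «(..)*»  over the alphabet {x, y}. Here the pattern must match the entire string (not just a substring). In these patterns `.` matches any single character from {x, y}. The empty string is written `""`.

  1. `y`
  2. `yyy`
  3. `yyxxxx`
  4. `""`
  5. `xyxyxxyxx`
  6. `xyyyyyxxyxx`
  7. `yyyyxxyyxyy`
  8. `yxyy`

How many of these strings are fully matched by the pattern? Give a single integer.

1 → no match
2 → no match
3 → match
4 → match
5 → no match
6 → no match
7 → no match
8 → match
Total matched: 3

3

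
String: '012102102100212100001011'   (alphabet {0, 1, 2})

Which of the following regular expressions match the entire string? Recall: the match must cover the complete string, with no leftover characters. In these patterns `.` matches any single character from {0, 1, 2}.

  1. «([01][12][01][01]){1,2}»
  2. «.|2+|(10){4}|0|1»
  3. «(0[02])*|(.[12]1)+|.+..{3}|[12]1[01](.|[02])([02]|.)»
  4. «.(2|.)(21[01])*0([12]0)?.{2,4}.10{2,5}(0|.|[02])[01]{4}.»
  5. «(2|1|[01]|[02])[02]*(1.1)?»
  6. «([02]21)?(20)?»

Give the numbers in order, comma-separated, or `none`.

3, 4

1 → no match
2 → no match
3 → match
4 → match
5 → no match
6 → no match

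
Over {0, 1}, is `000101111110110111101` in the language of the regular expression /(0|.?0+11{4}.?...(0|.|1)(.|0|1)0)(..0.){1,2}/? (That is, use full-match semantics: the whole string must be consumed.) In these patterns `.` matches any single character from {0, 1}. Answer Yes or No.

No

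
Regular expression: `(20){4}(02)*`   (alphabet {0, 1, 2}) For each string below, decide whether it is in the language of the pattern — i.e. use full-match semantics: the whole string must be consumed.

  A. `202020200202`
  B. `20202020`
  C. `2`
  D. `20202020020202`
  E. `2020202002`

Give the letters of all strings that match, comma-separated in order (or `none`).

A, B, D, E

A. `202020200202` → match
B. `20202020` → match
C. `2` → no match — must start with `20`
D → match
E. `2020202002` → match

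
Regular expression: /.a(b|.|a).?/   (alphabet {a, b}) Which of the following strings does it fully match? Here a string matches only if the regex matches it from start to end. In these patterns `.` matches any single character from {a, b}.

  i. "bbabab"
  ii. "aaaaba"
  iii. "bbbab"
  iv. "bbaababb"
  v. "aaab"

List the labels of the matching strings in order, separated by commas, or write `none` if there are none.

i. "bbabab" → no match
ii. "aaaaba" → no match
iii. "bbbab" → no match
iv. "bbaababb" → no match
v. "aaab" → match

v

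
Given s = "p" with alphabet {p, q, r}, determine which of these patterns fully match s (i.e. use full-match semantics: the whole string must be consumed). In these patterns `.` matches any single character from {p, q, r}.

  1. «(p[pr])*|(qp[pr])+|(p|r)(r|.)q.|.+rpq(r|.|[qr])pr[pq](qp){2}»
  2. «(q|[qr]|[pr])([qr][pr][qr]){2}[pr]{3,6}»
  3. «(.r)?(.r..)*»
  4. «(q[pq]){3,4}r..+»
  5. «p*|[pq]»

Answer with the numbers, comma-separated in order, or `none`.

5

1 → no match
2 → no match
3 → no match
4 → no match — must start with "q"
5 → match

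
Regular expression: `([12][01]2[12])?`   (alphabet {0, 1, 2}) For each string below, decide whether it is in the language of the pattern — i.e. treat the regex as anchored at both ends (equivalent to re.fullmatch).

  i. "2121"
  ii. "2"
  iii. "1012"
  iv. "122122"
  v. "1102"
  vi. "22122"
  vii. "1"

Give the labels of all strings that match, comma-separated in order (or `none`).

i

i → match
ii → no match
iii → no match
iv → no match
v → no match
vi → no match
vii → no match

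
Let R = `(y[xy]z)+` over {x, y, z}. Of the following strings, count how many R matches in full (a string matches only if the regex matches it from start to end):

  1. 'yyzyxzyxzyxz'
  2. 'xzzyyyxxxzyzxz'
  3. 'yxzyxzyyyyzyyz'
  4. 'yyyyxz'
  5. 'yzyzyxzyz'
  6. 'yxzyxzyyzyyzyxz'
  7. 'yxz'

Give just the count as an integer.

1 → match
2 → no match — must start with 'y'
3 → no match
4 → no match
5 → no match
6 → match
7 → match
Total matched: 3

3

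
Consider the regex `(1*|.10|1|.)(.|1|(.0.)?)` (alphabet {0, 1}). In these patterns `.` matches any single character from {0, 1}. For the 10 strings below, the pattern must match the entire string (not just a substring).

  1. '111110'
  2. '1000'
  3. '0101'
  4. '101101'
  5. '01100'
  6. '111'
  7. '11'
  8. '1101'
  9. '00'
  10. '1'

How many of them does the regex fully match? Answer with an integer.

1. '111110' → match
2. '1000' → match
3. '0101' → match
4. '101101' → no match
5. '01100' → no match
6. '111' → match
7. '11' → match
8. '1101' → match
9. '00' → match
10. '1' → match
Total matched: 8

8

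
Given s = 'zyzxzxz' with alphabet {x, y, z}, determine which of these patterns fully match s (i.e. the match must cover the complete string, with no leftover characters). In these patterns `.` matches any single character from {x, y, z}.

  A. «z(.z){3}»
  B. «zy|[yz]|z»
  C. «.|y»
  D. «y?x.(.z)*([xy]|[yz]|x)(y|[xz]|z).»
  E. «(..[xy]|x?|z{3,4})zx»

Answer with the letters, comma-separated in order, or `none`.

A

A → match
B → no match
C → no match
D → no match
E → no match — must end with 'zx'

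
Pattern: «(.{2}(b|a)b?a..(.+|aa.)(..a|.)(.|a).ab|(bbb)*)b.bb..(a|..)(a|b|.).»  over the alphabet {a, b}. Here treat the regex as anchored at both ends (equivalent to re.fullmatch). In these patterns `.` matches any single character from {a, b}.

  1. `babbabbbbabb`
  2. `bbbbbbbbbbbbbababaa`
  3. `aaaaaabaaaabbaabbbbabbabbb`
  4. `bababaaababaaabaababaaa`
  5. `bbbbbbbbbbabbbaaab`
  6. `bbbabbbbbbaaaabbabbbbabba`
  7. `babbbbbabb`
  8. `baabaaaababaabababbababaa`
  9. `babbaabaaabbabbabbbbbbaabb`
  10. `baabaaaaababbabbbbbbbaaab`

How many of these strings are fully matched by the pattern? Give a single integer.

1 → no match
2 → match
3 → no match
4 → no match
5 → match
6 → match
7 → match
8 → no match
9 → match
10 → match
Total matched: 6

6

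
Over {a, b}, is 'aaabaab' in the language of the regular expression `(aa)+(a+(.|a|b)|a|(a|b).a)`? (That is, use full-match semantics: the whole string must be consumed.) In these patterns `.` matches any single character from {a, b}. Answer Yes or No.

No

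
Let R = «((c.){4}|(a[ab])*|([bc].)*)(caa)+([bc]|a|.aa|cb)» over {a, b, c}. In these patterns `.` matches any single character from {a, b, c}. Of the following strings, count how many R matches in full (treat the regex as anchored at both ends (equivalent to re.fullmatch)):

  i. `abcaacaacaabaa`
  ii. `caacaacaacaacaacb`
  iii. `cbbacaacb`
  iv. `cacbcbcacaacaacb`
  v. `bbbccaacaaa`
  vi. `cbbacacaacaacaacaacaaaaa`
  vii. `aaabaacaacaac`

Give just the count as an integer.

7

i → match
ii → match
iii → match
iv → match
v → match
vi → match
vii → match
Total matched: 7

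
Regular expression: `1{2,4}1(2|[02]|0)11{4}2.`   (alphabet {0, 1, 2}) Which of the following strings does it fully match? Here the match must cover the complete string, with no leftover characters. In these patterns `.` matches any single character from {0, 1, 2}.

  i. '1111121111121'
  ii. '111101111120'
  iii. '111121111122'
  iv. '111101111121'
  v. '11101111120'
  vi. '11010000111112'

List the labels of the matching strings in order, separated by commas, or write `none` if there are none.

i → match
ii. '111101111120' → match
iii. '111121111122' → match
iv. '111101111121' → match
v. '11101111120' → match
vi → no match

i, ii, iii, iv, v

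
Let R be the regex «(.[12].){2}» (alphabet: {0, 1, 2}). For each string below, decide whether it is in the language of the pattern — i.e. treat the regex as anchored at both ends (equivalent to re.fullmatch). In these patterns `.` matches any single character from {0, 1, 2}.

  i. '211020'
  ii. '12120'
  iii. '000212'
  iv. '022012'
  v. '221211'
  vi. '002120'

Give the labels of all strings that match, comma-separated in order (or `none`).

i → match
ii → no match
iii → no match
iv → match
v → match
vi → no match

i, iv, v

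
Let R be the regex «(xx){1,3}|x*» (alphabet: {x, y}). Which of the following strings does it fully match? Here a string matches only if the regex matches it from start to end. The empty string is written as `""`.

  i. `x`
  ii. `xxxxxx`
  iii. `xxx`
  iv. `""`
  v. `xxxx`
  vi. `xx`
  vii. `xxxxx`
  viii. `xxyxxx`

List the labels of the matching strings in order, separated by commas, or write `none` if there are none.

i. `x` → match
ii. `xxxxxx` → match
iii. `xxx` → match
iv. `""` → match
v. `xxxx` → match
vi. `xx` → match
vii. `xxxxx` → match
viii. `xxyxxx` → no match

i, ii, iii, iv, v, vi, vii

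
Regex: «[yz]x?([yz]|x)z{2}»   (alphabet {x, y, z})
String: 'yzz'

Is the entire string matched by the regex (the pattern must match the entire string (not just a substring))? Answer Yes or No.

No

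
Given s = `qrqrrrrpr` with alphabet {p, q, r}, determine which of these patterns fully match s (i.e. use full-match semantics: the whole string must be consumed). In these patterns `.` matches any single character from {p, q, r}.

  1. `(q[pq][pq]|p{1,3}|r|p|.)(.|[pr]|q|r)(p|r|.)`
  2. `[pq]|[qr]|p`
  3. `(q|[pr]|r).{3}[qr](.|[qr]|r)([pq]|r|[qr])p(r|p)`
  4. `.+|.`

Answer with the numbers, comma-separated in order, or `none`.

3, 4

1 → no match
2 → no match
3 → match
4 → match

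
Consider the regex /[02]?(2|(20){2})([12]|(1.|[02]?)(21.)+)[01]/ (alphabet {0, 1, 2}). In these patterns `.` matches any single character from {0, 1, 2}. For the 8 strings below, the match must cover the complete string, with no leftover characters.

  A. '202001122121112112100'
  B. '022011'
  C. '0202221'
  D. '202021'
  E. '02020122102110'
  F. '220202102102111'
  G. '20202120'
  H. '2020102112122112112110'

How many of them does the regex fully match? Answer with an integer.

5

A → no match
B. '022011' → no match
C. '0202221' → no match
D. '202021' → match
E → match
F → match
G. '20202120' → match
H → match
Total matched: 5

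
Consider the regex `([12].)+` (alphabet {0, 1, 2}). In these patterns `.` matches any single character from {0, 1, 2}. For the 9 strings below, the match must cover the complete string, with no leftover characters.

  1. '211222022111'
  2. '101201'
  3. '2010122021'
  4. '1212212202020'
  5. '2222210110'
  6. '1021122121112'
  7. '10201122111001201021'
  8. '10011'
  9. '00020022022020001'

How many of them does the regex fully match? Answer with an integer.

1 → no match
2 → no match
3 → match
4 → no match
5 → no match
6 → no match
7 → no match
8 → no match
9 → no match
Total matched: 1

1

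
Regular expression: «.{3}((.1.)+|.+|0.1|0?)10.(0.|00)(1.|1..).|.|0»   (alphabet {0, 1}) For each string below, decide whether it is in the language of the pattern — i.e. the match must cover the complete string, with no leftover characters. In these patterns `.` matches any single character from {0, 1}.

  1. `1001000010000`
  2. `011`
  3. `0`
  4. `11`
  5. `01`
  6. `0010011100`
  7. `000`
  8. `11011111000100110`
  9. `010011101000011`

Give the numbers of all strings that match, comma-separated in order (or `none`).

3

1 → no match
2 → no match
3 → match
4 → no match
5 → no match
6 → no match
7 → no match
8 → no match
9 → no match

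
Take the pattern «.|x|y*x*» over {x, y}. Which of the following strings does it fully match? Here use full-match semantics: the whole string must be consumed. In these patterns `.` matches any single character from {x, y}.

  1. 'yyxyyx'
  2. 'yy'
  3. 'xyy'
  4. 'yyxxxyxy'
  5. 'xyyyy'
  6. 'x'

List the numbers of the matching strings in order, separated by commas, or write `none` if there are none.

2, 6

1. 'yyxyyx' → no match
2. 'yy' → match
3. 'xyy' → no match
4. 'yyxxxyxy' → no match
5. 'xyyyy' → no match
6. 'x' → match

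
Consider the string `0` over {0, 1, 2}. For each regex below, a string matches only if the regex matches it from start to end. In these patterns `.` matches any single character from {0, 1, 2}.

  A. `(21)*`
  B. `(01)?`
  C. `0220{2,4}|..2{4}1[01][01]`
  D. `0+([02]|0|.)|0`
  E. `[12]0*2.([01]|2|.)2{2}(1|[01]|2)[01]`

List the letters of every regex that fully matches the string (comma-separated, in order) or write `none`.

D

A → no match
B → no match
C → no match
D → match
E → no match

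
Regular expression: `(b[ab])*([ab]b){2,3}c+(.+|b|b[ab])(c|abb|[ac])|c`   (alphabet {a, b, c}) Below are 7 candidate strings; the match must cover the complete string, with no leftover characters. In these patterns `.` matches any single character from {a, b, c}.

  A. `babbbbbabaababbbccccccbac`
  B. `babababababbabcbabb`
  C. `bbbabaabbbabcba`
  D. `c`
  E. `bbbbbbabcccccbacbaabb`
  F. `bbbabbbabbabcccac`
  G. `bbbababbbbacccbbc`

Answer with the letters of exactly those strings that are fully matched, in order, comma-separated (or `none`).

A, B, C, D, E, F

A → match
B → match
C → match
D → match
E → match
F → match
G → no match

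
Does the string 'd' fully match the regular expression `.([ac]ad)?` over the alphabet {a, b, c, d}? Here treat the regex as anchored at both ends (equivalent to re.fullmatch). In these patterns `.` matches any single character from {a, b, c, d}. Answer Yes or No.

Yes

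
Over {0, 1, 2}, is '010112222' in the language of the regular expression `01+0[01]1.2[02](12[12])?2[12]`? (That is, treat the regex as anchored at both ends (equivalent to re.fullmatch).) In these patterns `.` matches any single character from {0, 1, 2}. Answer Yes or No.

No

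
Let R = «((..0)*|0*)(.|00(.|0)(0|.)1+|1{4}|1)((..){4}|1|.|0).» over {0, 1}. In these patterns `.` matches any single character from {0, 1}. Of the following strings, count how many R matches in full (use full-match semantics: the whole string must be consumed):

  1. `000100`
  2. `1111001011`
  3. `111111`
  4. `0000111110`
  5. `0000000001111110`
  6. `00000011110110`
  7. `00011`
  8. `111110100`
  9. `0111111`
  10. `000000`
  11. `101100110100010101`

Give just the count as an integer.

9

1 → match
2 → match
3 → match
4 → match
5 → match
6 → match
7 → match
8 → no match
9 → match
10 → match
11 → no match
Total matched: 9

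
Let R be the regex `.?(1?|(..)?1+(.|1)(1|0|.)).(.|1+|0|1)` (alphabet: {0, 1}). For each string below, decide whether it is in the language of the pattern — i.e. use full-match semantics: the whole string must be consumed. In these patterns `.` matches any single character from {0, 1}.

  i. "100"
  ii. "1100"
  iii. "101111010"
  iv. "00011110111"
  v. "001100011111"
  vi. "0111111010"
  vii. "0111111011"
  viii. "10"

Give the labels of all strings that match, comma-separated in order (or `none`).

i → match
ii → match
iii → match
iv → match
v → match
vi → match
vii → match
viii → match

i, ii, iii, iv, v, vi, vii, viii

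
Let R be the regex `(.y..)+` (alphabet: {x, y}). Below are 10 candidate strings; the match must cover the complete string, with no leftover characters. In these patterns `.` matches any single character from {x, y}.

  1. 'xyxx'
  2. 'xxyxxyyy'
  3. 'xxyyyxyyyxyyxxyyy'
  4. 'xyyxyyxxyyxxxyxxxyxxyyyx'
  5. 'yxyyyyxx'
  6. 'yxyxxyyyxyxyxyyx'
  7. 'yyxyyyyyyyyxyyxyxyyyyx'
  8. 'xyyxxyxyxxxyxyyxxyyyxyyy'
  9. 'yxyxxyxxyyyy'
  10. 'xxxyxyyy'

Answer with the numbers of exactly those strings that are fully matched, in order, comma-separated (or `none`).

1. 'xyxx' → match
2. 'xxyxxyyy' → no match
3 → no match
4 → match
5. 'yxyyyyxx' → no match
6 → no match
7 → no match
8 → no match
9. 'yxyxxyxxyyyy' → no match
10. 'xxxyxyyy' → no match

1, 4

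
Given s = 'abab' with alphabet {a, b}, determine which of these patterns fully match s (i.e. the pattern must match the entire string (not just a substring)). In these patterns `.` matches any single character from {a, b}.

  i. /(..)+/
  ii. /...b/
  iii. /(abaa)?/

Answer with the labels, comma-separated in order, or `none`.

i, ii

i → match
ii → match
iii → no match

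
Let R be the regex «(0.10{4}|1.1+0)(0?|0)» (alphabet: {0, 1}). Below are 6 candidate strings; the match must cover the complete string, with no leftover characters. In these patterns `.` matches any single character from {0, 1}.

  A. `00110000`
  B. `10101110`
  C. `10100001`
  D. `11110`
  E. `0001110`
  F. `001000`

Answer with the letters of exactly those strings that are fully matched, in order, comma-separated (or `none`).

A. `00110000` → no match
B. `10101110` → no match
C. `10100001` → no match
D. `11110` → match
E. `0001110` → no match
F. `001000` → no match

D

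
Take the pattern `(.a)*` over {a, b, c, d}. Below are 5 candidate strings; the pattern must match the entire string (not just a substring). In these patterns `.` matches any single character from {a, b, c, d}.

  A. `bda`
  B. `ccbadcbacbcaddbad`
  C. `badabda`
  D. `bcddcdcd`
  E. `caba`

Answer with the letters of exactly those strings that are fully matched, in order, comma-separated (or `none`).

E

A → no match
B → no match
C → no match
D → no match
E → match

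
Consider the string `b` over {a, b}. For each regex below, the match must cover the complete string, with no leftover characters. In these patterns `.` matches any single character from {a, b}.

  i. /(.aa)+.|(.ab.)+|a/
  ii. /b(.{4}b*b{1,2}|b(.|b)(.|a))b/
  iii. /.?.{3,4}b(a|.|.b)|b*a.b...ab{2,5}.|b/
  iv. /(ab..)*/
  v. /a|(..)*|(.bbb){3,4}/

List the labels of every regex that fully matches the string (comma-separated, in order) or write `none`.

iii

i → no match
ii → no match
iii → match
iv → no match
v → no match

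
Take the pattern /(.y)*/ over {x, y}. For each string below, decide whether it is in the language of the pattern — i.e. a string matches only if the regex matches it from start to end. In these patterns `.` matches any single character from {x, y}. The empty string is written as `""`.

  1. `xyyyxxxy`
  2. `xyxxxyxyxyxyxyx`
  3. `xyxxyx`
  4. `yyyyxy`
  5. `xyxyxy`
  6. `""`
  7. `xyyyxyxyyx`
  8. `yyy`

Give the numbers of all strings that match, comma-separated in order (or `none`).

1 → no match
2 → no match
3 → no match
4 → match
5 → match
6 → match
7 → no match
8 → no match

4, 5, 6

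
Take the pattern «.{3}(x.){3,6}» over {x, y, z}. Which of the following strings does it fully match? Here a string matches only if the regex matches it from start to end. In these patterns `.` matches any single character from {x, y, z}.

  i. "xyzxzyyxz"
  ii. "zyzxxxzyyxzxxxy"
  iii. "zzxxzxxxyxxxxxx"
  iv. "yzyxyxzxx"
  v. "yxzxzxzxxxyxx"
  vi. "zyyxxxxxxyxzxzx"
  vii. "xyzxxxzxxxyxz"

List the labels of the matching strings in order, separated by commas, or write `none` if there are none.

iii, iv, v, vii

i → no match
ii → no match
iii → match
iv → match
v → match
vi → no match
vii → match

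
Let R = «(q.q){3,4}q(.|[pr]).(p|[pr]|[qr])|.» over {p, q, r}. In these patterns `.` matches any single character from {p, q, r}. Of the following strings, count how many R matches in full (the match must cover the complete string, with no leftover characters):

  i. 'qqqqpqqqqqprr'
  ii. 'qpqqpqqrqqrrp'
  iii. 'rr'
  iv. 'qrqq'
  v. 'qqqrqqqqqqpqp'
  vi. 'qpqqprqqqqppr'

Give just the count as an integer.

i → match
ii → match
iii → no match
iv → no match
v → no match
vi → no match
Total matched: 2

2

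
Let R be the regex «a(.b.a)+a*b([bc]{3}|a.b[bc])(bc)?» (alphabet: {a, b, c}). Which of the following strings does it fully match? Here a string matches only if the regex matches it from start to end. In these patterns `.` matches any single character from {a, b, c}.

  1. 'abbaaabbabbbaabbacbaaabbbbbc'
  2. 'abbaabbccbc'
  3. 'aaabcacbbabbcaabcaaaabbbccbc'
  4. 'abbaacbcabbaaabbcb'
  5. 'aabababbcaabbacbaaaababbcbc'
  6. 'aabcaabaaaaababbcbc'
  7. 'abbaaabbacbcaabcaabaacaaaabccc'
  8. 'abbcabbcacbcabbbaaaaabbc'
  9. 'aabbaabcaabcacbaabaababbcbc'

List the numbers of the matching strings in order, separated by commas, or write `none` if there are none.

1 → match
2. 'abbaabbccbc' → match
3 → no match
4 → match
5 → no match
6 → match
7 → no match
8 → no match
9 → no match

1, 2, 4, 6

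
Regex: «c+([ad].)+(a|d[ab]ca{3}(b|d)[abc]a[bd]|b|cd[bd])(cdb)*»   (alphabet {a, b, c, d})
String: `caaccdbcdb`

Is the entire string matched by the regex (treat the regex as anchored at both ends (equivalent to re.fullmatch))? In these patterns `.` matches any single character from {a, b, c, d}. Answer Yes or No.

No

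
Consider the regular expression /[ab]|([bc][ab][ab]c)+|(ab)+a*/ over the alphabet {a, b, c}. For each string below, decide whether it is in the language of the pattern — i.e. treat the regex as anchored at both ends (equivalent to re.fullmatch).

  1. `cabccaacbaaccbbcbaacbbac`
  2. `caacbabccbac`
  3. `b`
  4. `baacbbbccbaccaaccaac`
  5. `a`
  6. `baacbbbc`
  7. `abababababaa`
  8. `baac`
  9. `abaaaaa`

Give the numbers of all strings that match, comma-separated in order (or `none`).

1 → match
2 → match
3 → match
4 → match
5 → match
6 → match
7 → match
8 → match
9 → match

1, 2, 3, 4, 5, 6, 7, 8, 9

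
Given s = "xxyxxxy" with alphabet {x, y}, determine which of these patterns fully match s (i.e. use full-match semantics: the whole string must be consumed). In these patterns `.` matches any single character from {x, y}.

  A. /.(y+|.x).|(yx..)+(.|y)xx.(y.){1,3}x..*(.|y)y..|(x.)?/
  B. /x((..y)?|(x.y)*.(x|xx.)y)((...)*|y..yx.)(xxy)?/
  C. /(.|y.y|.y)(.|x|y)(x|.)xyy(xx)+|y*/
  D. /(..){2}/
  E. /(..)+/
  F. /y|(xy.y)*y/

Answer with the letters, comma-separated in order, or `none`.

A → no match
B → match
C → no match
D → no match
E → no match
F → no match

B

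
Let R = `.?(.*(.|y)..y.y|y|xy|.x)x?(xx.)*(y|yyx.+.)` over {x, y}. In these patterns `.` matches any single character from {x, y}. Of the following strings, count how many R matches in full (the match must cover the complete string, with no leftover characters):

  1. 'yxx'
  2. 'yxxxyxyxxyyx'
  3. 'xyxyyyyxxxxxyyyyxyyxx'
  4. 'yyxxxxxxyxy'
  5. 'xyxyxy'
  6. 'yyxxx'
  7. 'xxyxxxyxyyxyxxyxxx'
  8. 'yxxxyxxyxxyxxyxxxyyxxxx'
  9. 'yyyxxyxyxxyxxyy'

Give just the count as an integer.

2

1 → no match
2 → no match
3 → no match
4 → no match
5 → no match
6 → no match
7 → no match
8 → match
9 → match
Total matched: 2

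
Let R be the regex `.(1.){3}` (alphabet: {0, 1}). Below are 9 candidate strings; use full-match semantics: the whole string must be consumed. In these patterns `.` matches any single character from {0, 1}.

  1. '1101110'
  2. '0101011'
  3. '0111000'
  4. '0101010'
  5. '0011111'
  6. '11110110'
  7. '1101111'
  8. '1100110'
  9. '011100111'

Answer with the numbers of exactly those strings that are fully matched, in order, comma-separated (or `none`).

1 → match
2 → match
3 → no match
4 → match
5 → no match
6 → no match
7 → match
8 → no match
9 → no match

1, 2, 4, 7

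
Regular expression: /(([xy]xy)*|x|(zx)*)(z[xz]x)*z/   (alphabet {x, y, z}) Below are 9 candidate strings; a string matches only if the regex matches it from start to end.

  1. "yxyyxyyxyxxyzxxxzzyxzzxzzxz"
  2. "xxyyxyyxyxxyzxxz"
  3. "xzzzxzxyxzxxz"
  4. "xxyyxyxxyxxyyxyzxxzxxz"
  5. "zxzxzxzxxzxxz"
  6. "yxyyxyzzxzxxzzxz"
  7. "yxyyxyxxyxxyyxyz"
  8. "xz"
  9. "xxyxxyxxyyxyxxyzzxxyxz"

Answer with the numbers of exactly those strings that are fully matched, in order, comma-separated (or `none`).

1 → no match
2 → match
3 → no match
4 → match
5 → match
6 → match
7 → match
8 → match
9 → no match

2, 4, 5, 6, 7, 8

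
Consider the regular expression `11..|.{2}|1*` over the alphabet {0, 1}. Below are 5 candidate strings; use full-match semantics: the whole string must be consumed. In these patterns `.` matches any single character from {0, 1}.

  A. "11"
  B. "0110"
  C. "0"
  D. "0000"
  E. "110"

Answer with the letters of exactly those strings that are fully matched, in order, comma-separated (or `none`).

A → match
B → no match
C → no match
D → no match
E → no match

A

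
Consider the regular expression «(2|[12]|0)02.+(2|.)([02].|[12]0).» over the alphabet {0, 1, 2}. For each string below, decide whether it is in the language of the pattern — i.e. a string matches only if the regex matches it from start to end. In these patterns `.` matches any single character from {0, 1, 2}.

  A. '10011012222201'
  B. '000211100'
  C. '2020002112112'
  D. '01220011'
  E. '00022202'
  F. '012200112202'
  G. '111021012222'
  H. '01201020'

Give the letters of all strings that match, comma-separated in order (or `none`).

A → no match
B → no match
C → no match
D → no match
E → no match
F → no match
G → no match
H → no match

none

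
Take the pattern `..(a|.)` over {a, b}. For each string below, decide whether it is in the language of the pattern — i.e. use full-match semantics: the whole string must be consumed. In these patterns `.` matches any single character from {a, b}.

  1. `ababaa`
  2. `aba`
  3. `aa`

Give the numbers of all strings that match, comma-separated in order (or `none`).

1. `ababaa` → no match
2. `aba` → match
3. `aa` → no match

2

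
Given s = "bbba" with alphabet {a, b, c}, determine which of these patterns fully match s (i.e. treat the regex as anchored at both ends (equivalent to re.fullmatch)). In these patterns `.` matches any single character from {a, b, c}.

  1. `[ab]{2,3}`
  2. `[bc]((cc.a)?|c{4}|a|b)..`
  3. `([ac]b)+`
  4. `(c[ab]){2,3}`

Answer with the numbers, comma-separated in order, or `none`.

1 → no match
2 → match
3 → no match — must end with "b"
4 → no match — must start with "c"

2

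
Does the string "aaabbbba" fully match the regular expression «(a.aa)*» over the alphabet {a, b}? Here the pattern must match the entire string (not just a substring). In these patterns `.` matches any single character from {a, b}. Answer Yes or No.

No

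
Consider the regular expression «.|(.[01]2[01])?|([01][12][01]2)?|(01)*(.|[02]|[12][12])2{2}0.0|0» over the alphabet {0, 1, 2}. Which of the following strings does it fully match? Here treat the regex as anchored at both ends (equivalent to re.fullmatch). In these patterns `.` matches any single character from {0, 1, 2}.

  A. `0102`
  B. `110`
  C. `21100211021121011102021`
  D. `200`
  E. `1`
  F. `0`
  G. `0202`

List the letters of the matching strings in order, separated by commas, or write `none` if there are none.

A. `0102` → match
B. `110` → no match
C → no match
D. `200` → no match
E. `1` → match
F. `0` → match
G. `0202` → match

A, E, F, G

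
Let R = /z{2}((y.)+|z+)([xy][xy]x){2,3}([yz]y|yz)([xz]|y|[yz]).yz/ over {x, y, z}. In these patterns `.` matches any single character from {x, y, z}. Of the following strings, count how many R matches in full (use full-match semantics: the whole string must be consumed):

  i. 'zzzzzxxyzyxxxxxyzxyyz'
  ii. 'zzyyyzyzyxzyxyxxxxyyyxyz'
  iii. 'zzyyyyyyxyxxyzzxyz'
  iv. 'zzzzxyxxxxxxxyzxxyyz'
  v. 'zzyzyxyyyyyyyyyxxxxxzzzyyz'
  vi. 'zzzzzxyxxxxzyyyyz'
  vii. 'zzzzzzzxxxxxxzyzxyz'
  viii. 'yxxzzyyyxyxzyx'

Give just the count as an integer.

i → no match
ii → no match
iii → match
iv → no match
v → no match
vi → match
vii → match
viii → no match — must start with 'z'
Total matched: 3

3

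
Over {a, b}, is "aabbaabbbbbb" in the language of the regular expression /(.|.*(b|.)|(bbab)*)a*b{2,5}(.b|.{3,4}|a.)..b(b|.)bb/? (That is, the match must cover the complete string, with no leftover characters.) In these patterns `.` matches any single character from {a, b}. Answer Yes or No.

Yes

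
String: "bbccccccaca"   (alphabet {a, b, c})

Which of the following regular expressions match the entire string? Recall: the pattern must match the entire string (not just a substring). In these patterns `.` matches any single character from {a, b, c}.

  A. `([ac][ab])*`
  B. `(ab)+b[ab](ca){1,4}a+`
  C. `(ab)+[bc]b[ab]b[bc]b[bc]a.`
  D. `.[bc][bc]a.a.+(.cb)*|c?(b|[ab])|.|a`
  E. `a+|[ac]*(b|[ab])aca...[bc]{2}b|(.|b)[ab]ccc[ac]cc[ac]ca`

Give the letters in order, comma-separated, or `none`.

E

A → no match
B → no match — must start with "ab"
C → no match — must start with "ab"
D → no match
E → match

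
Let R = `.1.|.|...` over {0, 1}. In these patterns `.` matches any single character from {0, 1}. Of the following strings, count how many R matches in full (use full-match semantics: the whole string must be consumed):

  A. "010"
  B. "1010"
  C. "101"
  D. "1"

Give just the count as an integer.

3

A. "010" → match
B. "1010" → no match
C. "101" → match
D. "1" → match
Total matched: 3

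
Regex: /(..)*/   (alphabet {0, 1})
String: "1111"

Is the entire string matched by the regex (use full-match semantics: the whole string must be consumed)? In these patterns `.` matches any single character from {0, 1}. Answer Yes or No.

Yes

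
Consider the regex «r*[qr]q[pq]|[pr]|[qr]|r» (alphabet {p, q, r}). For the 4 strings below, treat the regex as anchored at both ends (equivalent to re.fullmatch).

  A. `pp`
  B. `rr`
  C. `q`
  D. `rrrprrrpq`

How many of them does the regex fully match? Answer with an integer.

A → no match
B → no match
C → match
D → no match
Total matched: 1

1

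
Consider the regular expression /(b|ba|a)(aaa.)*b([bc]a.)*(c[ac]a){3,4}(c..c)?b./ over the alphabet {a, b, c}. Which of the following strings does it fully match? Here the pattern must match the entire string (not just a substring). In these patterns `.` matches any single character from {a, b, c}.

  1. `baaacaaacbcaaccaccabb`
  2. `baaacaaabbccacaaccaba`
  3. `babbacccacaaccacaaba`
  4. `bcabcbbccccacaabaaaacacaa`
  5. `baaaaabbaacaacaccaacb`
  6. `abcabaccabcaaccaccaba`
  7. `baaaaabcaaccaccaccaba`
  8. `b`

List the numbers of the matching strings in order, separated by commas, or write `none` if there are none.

1 → match
2 → match
3 → match
4 → no match
5 → no match
6 → no match
7 → match
8. `b` → no match

1, 2, 3, 7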